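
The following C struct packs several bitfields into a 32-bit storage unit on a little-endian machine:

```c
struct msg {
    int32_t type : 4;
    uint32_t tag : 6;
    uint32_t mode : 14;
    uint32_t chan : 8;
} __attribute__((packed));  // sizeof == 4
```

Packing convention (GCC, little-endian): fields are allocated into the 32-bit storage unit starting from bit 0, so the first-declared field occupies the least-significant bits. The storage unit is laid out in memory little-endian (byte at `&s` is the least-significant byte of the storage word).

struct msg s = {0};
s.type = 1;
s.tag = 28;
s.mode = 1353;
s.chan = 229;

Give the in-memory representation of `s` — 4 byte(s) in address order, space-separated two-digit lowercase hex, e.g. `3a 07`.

c1 25 15 e5

type (4b) val=1 bits=0x1 at bit 0: 0x00000001
tag (6b) val=28 bits=0x1c at bit 4: 0x000001c1
mode (14b) val=1353 bits=0x549 at bit 10: 0x001525c1
chan (8b) val=229 bits=0xe5 at bit 24: 0xe51525c1
word = 0xe51525c1 → little-endian bytes:
  [0]=0xc1  [1]=0x25  [2]=0x15  [3]=0xe5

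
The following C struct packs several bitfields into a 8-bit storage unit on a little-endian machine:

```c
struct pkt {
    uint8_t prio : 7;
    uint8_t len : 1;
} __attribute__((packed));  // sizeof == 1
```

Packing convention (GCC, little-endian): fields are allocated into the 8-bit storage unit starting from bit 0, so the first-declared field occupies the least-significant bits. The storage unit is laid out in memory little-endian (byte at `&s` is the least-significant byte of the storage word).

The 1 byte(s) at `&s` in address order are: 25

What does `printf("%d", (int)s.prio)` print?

37

[0]=0x25 (little-endian) → word 0x25
prio [0+:7] = (word>>0) & 0x7f = 37  ←
len [7+:1] = (word>>7) & 0x1 = 0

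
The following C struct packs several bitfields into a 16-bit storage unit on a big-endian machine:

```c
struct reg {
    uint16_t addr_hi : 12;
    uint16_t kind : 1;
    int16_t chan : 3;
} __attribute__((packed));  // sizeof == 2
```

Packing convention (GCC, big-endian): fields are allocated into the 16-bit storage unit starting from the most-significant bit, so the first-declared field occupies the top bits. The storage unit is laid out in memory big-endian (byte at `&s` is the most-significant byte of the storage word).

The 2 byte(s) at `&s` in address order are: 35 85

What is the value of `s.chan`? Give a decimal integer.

-3

[0]=0x35 [1]=0x85 (big-endian) → word 0x3585
addr_hi [4+:12] = (word>>4) & 0xfff = 856
kind [3+:1] = (word>>3) & 0x1 = 0
chan [0+:3] = (word>>0) & 0x7 = 5  ←
chan signed 3b, MSB=1: 5 - 8 = -3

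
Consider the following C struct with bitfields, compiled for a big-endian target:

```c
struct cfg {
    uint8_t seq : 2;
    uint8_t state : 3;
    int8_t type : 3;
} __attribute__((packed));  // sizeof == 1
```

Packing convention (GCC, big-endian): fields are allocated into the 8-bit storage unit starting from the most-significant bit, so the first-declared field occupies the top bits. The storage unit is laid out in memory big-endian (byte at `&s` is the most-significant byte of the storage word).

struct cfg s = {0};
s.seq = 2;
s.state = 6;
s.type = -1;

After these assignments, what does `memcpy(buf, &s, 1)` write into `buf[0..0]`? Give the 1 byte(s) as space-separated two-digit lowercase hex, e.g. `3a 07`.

b7

[6+:2] seq=2 & 0x3 = 0x2; word=0x80
[3+:3] state=6 & 0x7 = 0x6; word=0xb0
[0+:3] type=-1 & 0x7 = 0x7; word=0xb7
word = 0xb7 → big-endian bytes:
  [0]=0xb7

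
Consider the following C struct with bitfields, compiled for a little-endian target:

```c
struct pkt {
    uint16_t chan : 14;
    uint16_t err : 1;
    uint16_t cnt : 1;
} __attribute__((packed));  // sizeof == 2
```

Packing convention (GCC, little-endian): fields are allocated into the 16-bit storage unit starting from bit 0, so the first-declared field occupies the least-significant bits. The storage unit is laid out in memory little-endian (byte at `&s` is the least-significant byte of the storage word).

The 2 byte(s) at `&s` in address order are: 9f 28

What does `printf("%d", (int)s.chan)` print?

10399

[0]=0x9f [1]=0x28 (little-endian) → word 0x289f
chan:14 @ bit 0 → (0x289f>>0)&0x3fff = 0x289f  ←
err:1 @ bit 14 → (0x289f>>14)&0x1 = 0x0
cnt:1 @ bit 15 → (0x289f>>15)&0x1 = 0x0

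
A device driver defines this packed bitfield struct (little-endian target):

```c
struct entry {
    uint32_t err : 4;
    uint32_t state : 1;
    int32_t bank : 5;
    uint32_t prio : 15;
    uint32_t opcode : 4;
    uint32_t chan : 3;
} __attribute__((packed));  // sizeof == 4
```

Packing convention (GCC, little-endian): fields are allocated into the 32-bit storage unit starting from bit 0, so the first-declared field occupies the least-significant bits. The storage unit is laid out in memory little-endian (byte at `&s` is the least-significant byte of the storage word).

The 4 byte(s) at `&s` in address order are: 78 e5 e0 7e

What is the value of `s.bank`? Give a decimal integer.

11

[0]=0x78 [1]=0xe5 [2]=0xe0 [3]=0x7e (little-endian) → word 0x7ee0e578
err [0+:4] = (word>>0) & 0xf = 8
state [4+:1] = (word>>4) & 0x1 = 1
bank [5+:5] = (word>>5) & 0x1f = 11  ←
prio [10+:15] = (word>>10) & 0x7fff = 14393
opcode [25+:4] = (word>>25) & 0xf = 15
chan [29+:3] = (word>>29) & 0x7 = 3
bank signed 5b, MSB=0: value = 11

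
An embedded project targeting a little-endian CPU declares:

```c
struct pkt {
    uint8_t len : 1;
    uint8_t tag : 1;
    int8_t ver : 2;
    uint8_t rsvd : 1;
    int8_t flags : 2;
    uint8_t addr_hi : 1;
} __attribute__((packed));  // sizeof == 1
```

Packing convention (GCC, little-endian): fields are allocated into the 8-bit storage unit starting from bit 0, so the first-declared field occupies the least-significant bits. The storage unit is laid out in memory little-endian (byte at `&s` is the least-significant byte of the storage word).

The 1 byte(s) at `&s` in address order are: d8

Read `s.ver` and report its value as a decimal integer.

[0]=0xd8 (little-endian) → word 0xd8
len:1 @ bit 0 → (0xd8>>0)&0x1 = 0x0
tag:1 @ bit 1 → (0xd8>>1)&0x1 = 0x0
ver:2 @ bit 2 → (0xd8>>2)&0x3 = 0x2  ←
rsvd:1 @ bit 4 → (0xd8>>4)&0x1 = 0x1
flags:2 @ bit 5 → (0xd8>>5)&0x3 = 0x2
addr_hi:1 @ bit 7 → (0xd8>>7)&0x1 = 0x1
ver signed 2b, MSB=1: 2 - 4 = -2

-2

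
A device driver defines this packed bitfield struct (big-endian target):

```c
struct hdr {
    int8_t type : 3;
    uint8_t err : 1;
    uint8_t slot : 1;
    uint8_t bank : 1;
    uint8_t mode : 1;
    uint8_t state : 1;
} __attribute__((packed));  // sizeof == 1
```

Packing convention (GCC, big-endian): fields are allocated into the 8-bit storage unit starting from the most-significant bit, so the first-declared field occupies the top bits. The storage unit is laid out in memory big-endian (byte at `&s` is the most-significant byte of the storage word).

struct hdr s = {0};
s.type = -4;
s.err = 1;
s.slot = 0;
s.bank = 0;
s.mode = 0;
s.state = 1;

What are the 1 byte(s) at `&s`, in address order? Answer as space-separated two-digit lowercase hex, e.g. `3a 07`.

91

[5+:3] type=-4 & 0x7 = 0x4; word=0x80
[4+:1] err=1 & 0x1 = 0x1; word=0x90
[3+:1] slot=0 & 0x1 = 0x0; word=0x90
[2+:1] bank=0 & 0x1 = 0x0; word=0x90
[1+:1] mode=0 & 0x1 = 0x0; word=0x90
[0+:1] state=1 & 0x1 = 0x1; word=0x91
word = 0x91 → big-endian bytes:
  [0]=0x91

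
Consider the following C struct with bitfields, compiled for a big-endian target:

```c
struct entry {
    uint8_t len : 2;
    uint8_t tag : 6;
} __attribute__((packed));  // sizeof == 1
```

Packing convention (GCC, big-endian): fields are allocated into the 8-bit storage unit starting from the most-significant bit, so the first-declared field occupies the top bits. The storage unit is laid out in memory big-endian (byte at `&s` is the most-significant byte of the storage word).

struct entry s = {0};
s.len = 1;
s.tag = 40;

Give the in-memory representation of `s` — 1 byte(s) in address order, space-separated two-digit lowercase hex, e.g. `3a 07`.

68

len (2b) val=1 bits=0x1 at bit 6: 0x40
tag (6b) val=40 bits=0x28 at bit 0: 0x68
word = 0x68 → big-endian bytes:
  [0]=0x68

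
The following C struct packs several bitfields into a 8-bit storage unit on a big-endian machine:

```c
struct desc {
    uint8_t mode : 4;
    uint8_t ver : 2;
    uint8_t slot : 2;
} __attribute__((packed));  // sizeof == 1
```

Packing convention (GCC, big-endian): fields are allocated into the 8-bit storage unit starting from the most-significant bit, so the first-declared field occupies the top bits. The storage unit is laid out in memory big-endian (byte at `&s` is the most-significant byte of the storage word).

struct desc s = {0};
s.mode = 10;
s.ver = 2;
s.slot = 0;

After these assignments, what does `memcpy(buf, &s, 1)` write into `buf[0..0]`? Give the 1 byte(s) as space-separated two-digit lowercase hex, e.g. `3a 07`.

a8

mode:4 = 10 → 0xa << 4 → word 0xa0
ver:2 = 2 → 0x2 << 2 → word 0xa8
slot:2 = 0 → 0x0 << 0 → word 0xa8
word = 0xa8 → big-endian bytes:
  [0]=0xa8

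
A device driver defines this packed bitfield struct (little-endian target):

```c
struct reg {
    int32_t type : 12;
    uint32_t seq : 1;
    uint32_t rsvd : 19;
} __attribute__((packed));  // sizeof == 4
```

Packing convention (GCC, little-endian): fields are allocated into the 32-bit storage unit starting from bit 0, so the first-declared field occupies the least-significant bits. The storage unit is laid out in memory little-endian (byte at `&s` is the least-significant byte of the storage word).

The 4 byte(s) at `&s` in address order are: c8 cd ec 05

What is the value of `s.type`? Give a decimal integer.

[0]=0xc8 [1]=0xcd [2]=0xec [3]=0x05 (little-endian) → word 0x05eccdc8
type:12 @ bit 0 → (0x05eccdc8>>0)&0xfff = 0xdc8  ←
seq:1 @ bit 12 → (0x05eccdc8>>12)&0x1 = 0x0
rsvd:19 @ bit 13 → (0x05eccdc8>>13)&0x7ffff = 0x2f66
type signed 12b, MSB=1: 3528 - 4096 = -568

-568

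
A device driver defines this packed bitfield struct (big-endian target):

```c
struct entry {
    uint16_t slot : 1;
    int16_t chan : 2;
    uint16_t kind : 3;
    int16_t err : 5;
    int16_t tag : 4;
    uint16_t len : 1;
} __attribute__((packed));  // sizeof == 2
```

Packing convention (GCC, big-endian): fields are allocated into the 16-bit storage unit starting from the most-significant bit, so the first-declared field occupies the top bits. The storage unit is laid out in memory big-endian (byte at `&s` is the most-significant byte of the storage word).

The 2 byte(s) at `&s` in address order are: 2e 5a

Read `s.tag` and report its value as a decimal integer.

-3

[0]=0x2e [1]=0x5a (big-endian) → word 0x2e5a
slot:1 @ bit 15 → (0x2e5a>>15)&0x1 = 0x0
chan:2 @ bit 13 → (0x2e5a>>13)&0x3 = 0x1
kind:3 @ bit 10 → (0x2e5a>>10)&0x7 = 0x3
err:5 @ bit 5 → (0x2e5a>>5)&0x1f = 0x12
tag:4 @ bit 1 → (0x2e5a>>1)&0xf = 0xd  ←
len:1 @ bit 0 → (0x2e5a>>0)&0x1 = 0x0
tag signed 4b, MSB=1: 13 - 16 = -3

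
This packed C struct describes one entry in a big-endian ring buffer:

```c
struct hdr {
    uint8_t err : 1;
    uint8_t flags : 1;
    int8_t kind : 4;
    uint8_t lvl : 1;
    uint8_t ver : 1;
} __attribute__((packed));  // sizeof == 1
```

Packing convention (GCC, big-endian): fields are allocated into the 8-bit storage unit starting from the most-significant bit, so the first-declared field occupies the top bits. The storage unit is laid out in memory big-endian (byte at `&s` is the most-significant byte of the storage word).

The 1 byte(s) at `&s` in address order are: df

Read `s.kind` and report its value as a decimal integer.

[0]=0xdf (big-endian) → word 0xdf
err:1 @ bit 7 → (0xdf>>7)&0x1 = 0x1
flags:1 @ bit 6 → (0xdf>>6)&0x1 = 0x1
kind:4 @ bit 2 → (0xdf>>2)&0xf = 0x7  ←
lvl:1 @ bit 1 → (0xdf>>1)&0x1 = 0x1
ver:1 @ bit 0 → (0xdf>>0)&0x1 = 0x1
kind signed 4b, MSB=0: value = 7

7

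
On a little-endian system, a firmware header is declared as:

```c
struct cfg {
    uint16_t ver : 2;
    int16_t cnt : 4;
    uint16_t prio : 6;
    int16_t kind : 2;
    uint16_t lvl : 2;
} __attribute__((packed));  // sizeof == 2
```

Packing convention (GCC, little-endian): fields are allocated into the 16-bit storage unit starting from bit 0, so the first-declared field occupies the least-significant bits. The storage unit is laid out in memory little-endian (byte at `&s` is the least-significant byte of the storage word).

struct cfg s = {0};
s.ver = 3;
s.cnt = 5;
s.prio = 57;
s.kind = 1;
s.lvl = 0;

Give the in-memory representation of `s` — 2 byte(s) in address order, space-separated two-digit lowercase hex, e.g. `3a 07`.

57 1e

ver:2 = 3 → 0x3 << 0 → word 0x0003
cnt:4 = 5 → 0x5 << 2 → word 0x0017
prio:6 = 57 → 0x39 << 6 → word 0x0e57
kind:2 = 1 → 0x1 << 12 → word 0x1e57
lvl:2 = 0 → 0x0 << 14 → word 0x1e57
word = 0x1e57 → little-endian bytes:
  [0]=0x57  [1]=0x1e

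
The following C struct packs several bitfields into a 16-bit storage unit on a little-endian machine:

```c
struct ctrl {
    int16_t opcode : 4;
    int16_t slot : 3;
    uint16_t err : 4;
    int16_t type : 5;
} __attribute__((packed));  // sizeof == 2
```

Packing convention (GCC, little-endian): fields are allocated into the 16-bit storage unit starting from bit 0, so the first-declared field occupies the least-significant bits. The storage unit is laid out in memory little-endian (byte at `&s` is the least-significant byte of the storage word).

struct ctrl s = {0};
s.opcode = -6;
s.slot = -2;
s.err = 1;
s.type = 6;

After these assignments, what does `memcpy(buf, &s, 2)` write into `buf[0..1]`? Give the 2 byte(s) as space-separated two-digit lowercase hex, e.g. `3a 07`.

ea 30

opcode (4b) val=-6 bits=0xa at bit 0: 0x000a
slot (3b) val=-2 bits=0x6 at bit 4: 0x006a
err (4b) val=1 bits=0x1 at bit 7: 0x00ea
type (5b) val=6 bits=0x6 at bit 11: 0x30ea
word = 0x30ea → little-endian bytes:
  [0]=0xea  [1]=0x30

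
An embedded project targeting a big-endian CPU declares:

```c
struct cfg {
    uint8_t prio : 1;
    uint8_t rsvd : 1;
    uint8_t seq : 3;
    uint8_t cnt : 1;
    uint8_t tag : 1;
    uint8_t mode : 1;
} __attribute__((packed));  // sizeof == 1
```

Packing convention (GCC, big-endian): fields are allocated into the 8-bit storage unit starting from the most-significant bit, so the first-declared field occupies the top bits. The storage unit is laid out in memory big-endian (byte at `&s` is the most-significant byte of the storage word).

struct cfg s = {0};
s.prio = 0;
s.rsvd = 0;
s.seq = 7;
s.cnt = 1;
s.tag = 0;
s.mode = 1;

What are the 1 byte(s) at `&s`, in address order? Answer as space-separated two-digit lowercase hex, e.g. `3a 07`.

3d

[7+:1] prio=0 & 0x1 = 0x0; word=0x00
[6+:1] rsvd=0 & 0x1 = 0x0; word=0x00
[3+:3] seq=7 & 0x7 = 0x7; word=0x38
[2+:1] cnt=1 & 0x1 = 0x1; word=0x3c
[1+:1] tag=0 & 0x1 = 0x0; word=0x3c
[0+:1] mode=1 & 0x1 = 0x1; word=0x3d
word = 0x3d → big-endian bytes:
  [0]=0x3d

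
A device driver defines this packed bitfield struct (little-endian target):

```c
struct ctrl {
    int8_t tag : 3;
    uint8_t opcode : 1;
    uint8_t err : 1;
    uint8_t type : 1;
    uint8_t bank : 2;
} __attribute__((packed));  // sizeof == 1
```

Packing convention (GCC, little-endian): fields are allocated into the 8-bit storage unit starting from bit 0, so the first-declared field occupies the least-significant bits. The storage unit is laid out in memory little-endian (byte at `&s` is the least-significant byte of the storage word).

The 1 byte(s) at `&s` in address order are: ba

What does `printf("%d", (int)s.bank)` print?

2

[0]=0xba (little-endian) → word 0xba
tag:3 @ bit 0 → (0xba>>0)&0x7 = 0x2
opcode:1 @ bit 3 → (0xba>>3)&0x1 = 0x1
err:1 @ bit 4 → (0xba>>4)&0x1 = 0x1
type:1 @ bit 5 → (0xba>>5)&0x1 = 0x1
bank:2 @ bit 6 → (0xba>>6)&0x3 = 0x2  ←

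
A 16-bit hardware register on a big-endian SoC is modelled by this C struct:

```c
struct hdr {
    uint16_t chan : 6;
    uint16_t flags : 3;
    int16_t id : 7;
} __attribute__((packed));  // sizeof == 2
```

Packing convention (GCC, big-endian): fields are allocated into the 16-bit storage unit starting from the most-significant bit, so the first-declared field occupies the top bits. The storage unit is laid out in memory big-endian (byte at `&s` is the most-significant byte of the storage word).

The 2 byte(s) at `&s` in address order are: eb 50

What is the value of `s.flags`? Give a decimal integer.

6

[0]=0xeb [1]=0x50 (big-endian) → word 0xeb50
chan:6 @ bit 10 → (0xeb50>>10)&0x3f = 0x3a
flags:3 @ bit 7 → (0xeb50>>7)&0x7 = 0x6  ←
id:7 @ bit 0 → (0xeb50>>0)&0x7f = 0x50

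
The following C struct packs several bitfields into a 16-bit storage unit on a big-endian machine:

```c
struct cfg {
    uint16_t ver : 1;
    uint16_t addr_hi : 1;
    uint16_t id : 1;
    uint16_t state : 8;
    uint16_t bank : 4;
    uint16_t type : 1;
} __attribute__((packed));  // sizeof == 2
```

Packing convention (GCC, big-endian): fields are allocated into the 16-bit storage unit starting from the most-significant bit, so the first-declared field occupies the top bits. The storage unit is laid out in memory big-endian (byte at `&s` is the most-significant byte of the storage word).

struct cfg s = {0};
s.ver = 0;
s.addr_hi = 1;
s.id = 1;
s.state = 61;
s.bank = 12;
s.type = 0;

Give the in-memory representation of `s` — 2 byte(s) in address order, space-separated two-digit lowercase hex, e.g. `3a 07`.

67 b8

[15+:1] ver=0 & 0x1 = 0x0; word=0x0000
[14+:1] addr_hi=1 & 0x1 = 0x1; word=0x4000
[13+:1] id=1 & 0x1 = 0x1; word=0x6000
[5+:8] state=61 & 0xff = 0x3d; word=0x67a0
[1+:4] bank=12 & 0xf = 0xc; word=0x67b8
[0+:1] type=0 & 0x1 = 0x0; word=0x67b8
word = 0x67b8 → big-endian bytes:
  [0]=0x67  [1]=0xb8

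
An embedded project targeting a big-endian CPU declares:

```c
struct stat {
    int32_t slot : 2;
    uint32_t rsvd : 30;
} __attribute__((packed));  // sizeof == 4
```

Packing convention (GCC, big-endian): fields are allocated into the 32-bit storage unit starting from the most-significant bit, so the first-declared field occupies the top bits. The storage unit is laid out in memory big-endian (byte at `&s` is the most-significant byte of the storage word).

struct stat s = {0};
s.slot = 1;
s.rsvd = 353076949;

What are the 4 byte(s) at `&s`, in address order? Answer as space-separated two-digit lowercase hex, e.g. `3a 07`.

55 0b 86 d5

slot (2b) val=1 bits=0x1 at bit 30: 0x40000000
rsvd (30b) val=353076949 bits=0x150b86d5 at bit 0: 0x550b86d5
word = 0x550b86d5 → big-endian bytes:
  [0]=0x55  [1]=0x0b  [2]=0x86  [3]=0xd5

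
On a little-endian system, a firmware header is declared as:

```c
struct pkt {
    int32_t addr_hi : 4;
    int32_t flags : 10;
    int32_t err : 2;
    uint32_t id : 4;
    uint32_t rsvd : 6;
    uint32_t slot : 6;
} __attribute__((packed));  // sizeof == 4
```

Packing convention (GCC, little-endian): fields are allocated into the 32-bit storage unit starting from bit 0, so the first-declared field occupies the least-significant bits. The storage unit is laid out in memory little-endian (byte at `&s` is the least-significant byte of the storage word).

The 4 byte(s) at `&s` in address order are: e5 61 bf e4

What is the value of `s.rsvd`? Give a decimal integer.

11

[0]=0xe5 [1]=0x61 [2]=0xbf [3]=0xe4 (little-endian) → word 0xe4bf61e5
addr_hi [0+:4] = (word>>0) & 0xf = 5
flags [4+:10] = (word>>4) & 0x3ff = 542
err [14+:2] = (word>>14) & 0x3 = 1
id [16+:4] = (word>>16) & 0xf = 15
rsvd [20+:6] = (word>>20) & 0x3f = 11  ←
slot [26+:6] = (word>>26) & 0x3f = 57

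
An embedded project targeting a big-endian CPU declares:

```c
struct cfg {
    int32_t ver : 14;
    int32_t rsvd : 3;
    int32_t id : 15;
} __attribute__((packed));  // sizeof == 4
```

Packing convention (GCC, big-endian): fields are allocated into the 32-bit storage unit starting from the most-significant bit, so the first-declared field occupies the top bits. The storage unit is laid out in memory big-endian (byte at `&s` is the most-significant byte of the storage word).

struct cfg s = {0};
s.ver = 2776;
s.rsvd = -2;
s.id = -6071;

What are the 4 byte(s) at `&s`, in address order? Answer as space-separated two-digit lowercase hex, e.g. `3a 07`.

2b 63 68 49

ver (14b) val=2776 bits=0xad8 at bit 18: 0x2b600000
rsvd (3b) val=-2 bits=0x6 at bit 15: 0x2b630000
id (15b) val=-6071 bits=0x6849 at bit 0: 0x2b636849
word = 0x2b636849 → big-endian bytes:
  [0]=0x2b  [1]=0x63  [2]=0x68  [3]=0x49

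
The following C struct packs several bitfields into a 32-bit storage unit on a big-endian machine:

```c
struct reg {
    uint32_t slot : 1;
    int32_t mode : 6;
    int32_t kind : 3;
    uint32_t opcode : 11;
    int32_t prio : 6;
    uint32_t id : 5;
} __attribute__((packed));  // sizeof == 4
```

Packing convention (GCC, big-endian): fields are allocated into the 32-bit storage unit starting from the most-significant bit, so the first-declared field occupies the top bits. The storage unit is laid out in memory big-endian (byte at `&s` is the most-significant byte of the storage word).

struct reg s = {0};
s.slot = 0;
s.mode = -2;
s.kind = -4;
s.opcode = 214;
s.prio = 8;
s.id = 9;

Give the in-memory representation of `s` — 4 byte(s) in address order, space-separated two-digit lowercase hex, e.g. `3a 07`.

slot (1b) val=0 bits=0x0 at bit 31: 0x00000000
mode (6b) val=-2 bits=0x3e at bit 25: 0x7c000000
kind (3b) val=-4 bits=0x4 at bit 22: 0x7d000000
opcode (11b) val=214 bits=0xd6 at bit 11: 0x7d06b000
prio (6b) val=8 bits=0x8 at bit 5: 0x7d06b100
id (5b) val=9 bits=0x9 at bit 0: 0x7d06b109
word = 0x7d06b109 → big-endian bytes:
  [0]=0x7d  [1]=0x06  [2]=0xb1  [3]=0x09

7d 06 b1 09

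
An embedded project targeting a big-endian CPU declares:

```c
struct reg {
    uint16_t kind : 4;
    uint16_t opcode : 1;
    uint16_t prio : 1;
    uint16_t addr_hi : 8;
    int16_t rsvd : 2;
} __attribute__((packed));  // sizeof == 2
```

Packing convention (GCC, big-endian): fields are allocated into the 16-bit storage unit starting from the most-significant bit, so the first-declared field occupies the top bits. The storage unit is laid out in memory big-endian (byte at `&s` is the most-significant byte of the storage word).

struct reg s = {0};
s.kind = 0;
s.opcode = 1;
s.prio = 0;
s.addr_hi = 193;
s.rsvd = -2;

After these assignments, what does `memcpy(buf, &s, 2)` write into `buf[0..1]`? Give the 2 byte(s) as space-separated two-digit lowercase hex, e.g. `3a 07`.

kind (4b) val=0 bits=0x0 at bit 12: 0x0000
opcode (1b) val=1 bits=0x1 at bit 11: 0x0800
prio (1b) val=0 bits=0x0 at bit 10: 0x0800
addr_hi (8b) val=193 bits=0xc1 at bit 2: 0x0b04
rsvd (2b) val=-2 bits=0x2 at bit 0: 0x0b06
word = 0x0b06 → big-endian bytes:
  [0]=0x0b  [1]=0x06

0b 06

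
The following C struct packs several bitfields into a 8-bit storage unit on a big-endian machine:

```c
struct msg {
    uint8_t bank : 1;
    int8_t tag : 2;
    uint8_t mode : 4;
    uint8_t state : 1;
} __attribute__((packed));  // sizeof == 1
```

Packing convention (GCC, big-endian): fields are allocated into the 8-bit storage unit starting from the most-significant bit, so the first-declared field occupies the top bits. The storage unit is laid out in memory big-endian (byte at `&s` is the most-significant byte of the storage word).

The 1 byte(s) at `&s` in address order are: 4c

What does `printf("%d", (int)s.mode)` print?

6

[0]=0x4c (big-endian) → word 0x4c
bank:1 @ bit 7 → (0x4c>>7)&0x1 = 0x0
tag:2 @ bit 5 → (0x4c>>5)&0x3 = 0x2
mode:4 @ bit 1 → (0x4c>>1)&0xf = 0x6  ←
state:1 @ bit 0 → (0x4c>>0)&0x1 = 0x0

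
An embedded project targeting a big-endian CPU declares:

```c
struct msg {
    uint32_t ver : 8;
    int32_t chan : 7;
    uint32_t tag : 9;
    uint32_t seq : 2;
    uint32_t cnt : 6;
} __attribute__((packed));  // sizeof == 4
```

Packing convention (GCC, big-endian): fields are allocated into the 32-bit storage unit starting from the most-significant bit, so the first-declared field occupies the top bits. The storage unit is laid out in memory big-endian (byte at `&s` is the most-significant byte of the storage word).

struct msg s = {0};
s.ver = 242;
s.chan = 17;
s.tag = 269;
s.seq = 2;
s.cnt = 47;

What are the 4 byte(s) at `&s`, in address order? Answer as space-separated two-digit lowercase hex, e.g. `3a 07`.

[24+:8] ver=242 & 0xff = 0xf2; word=0xf2000000
[17+:7] chan=17 & 0x7f = 0x11; word=0xf2220000
[8+:9] tag=269 & 0x1ff = 0x10d; word=0xf2230d00
[6+:2] seq=2 & 0x3 = 0x2; word=0xf2230d80
[0+:6] cnt=47 & 0x3f = 0x2f; word=0xf2230daf
word = 0xf2230daf → big-endian bytes:
  [0]=0xf2  [1]=0x23  [2]=0x0d  [3]=0xaf

f2 23 0d af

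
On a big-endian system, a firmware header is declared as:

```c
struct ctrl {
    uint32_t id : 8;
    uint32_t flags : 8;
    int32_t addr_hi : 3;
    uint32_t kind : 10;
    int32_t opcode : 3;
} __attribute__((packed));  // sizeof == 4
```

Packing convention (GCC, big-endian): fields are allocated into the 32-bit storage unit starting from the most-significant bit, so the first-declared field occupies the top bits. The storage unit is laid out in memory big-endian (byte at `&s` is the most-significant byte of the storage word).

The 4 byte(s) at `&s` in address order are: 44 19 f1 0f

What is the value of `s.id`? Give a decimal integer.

[0]=0x44 [1]=0x19 [2]=0xf1 [3]=0x0f (big-endian) → word 0x4419f10f
id:8 @ bit 24 → (0x4419f10f>>24)&0xff = 0x44  ←
flags:8 @ bit 16 → (0x4419f10f>>16)&0xff = 0x19
addr_hi:3 @ bit 13 → (0x4419f10f>>13)&0x7 = 0x7
kind:10 @ bit 3 → (0x4419f10f>>3)&0x3ff = 0x221
opcode:3 @ bit 0 → (0x4419f10f>>0)&0x7 = 0x7

68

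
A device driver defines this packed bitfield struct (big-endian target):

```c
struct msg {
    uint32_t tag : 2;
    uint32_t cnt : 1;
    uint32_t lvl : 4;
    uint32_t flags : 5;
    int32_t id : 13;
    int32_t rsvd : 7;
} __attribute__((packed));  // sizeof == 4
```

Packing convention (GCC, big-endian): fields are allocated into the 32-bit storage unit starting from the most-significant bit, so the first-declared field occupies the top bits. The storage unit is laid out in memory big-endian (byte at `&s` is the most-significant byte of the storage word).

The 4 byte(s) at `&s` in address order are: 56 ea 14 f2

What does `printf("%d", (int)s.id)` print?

-3031

[0]=0x56 [1]=0xea [2]=0x14 [3]=0xf2 (big-endian) → word 0x56ea14f2
tag [30+:2] = (word>>30) & 0x3 = 1
cnt [29+:1] = (word>>29) & 0x1 = 0
lvl [25+:4] = (word>>25) & 0xf = 11
flags [20+:5] = (word>>20) & 0x1f = 14
id [7+:13] = (word>>7) & 0x1fff = 5161  ←
rsvd [0+:7] = (word>>0) & 0x7f = 114
id signed 13b, MSB=1: 5161 - 8192 = -3031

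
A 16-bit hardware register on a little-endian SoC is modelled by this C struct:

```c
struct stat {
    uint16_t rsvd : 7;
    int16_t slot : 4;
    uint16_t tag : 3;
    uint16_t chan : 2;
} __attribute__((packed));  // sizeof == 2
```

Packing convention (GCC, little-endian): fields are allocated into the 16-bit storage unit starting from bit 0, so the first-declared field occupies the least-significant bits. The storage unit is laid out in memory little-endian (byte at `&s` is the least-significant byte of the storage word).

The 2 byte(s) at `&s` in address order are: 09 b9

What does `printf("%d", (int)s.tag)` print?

[0]=0x09 [1]=0xb9 (little-endian) → word 0xb909
rsvd [0+:7] = (word>>0) & 0x7f = 9
slot [7+:4] = (word>>7) & 0xf = 2
tag [11+:3] = (word>>11) & 0x7 = 7  ←
chan [14+:2] = (word>>14) & 0x3 = 2

7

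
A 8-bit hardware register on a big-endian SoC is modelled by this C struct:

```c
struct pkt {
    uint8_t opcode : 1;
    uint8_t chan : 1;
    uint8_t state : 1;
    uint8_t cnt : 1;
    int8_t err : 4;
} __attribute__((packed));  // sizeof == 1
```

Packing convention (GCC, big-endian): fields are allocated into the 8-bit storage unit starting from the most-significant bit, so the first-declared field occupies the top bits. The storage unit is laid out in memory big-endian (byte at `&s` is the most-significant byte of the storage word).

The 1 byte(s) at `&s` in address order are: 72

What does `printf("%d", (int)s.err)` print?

[0]=0x72 (big-endian) → word 0x72
opcode:1 @ bit 7 → (0x72>>7)&0x1 = 0x0
chan:1 @ bit 6 → (0x72>>6)&0x1 = 0x1
state:1 @ bit 5 → (0x72>>5)&0x1 = 0x1
cnt:1 @ bit 4 → (0x72>>4)&0x1 = 0x1
err:4 @ bit 0 → (0x72>>0)&0xf = 0x2  ←
err signed 4b, MSB=0: value = 2

2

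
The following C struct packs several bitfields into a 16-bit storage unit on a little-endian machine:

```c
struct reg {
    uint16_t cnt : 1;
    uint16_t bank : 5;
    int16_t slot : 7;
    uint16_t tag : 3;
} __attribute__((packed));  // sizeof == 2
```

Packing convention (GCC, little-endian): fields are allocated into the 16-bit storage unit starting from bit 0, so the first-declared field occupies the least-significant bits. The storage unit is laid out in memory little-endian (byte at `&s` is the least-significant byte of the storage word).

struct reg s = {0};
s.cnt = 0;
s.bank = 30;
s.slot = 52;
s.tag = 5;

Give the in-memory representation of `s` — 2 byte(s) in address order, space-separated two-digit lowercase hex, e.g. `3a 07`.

cnt (1b) val=0 bits=0x0 at bit 0: 0x0000
bank (5b) val=30 bits=0x1e at bit 1: 0x003c
slot (7b) val=52 bits=0x34 at bit 6: 0x0d3c
tag (3b) val=5 bits=0x5 at bit 13: 0xad3c
word = 0xad3c → little-endian bytes:
  [0]=0x3c  [1]=0xad

3c ad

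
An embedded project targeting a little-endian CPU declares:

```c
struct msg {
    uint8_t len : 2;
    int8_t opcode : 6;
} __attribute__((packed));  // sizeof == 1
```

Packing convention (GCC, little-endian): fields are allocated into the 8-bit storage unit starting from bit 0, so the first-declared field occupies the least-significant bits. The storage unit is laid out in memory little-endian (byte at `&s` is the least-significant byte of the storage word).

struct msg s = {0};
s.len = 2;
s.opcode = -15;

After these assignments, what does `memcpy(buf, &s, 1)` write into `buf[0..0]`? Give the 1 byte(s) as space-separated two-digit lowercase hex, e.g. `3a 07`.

len:2 = 2 → 0x2 << 0 → word 0x02
opcode:6 = -15 → 0x31 << 2 → word 0xc6
word = 0xc6 → little-endian bytes:
  [0]=0xc6

c6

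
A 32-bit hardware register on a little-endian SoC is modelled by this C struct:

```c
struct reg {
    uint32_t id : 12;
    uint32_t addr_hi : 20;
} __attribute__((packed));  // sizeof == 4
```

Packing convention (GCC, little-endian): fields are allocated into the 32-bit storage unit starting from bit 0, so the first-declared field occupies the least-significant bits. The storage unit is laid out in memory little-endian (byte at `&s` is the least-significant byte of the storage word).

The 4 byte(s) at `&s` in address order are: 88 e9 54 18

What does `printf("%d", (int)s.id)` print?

[0]=0x88 [1]=0xe9 [2]=0x54 [3]=0x18 (little-endian) → word 0x1854e988
id [0+:12] = (word>>0) & 0xfff = 2440  ←
addr_hi [12+:20] = (word>>12) & 0xfffff = 99662

2440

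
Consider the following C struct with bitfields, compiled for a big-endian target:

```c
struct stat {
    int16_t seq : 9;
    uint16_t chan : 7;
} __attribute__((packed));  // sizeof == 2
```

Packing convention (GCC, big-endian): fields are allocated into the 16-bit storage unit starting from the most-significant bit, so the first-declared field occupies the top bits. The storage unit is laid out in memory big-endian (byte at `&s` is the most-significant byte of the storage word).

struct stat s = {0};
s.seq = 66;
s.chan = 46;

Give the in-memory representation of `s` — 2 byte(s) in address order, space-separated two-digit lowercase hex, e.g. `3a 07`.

21 2e

seq (9b) val=66 bits=0x42 at bit 7: 0x2100
chan (7b) val=46 bits=0x2e at bit 0: 0x212e
word = 0x212e → big-endian bytes:
  [0]=0x21  [1]=0x2e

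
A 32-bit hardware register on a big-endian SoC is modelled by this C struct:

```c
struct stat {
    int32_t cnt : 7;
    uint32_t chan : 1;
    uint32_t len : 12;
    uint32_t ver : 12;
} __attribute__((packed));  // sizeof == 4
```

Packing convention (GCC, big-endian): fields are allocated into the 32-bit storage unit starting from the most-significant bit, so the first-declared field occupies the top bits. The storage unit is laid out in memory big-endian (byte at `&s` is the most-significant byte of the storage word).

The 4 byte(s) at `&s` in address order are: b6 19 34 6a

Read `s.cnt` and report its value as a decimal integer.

[0]=0xb6 [1]=0x19 [2]=0x34 [3]=0x6a (big-endian) → word 0xb619346a
cnt:7 @ bit 25 → (0xb619346a>>25)&0x7f = 0x5b  ←
chan:1 @ bit 24 → (0xb619346a>>24)&0x1 = 0x0
len:12 @ bit 12 → (0xb619346a>>12)&0xfff = 0x193
ver:12 @ bit 0 → (0xb619346a>>0)&0xfff = 0x46a
cnt signed 7b, MSB=1: 91 - 128 = -37

-37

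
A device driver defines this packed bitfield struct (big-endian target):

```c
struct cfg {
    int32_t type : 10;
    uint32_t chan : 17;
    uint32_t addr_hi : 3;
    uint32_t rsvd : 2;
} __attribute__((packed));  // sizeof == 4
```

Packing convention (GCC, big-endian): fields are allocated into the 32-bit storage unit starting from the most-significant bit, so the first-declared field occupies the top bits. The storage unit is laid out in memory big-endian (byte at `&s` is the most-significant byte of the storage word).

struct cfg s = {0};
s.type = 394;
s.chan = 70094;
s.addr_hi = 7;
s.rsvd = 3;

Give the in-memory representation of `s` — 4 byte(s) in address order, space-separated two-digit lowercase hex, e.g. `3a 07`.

type (10b) val=394 bits=0x18a at bit 22: 0x62800000
chan (17b) val=70094 bits=0x111ce at bit 5: 0x62a239c0
addr_hi (3b) val=7 bits=0x7 at bit 2: 0x62a239dc
rsvd (2b) val=3 bits=0x3 at bit 0: 0x62a239df
word = 0x62a239df → big-endian bytes:
  [0]=0x62  [1]=0xa2  [2]=0x39  [3]=0xdf

62 a2 39 df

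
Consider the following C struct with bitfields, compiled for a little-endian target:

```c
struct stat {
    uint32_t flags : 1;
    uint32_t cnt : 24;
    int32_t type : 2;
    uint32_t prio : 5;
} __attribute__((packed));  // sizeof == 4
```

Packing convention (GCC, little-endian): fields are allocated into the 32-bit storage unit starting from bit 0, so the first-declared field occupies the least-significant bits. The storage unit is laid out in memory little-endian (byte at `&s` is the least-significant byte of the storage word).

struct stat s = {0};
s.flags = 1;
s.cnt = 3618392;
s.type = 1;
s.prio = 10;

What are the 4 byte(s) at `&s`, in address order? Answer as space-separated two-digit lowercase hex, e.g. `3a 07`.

flags:1 = 1 → 0x1 << 0 → word 0x00000001
cnt:24 = 3618392 → 0x373658 << 1 → word 0x006e6cb1
type:2 = 1 → 0x1 << 25 → word 0x026e6cb1
prio:5 = 10 → 0xa << 27 → word 0x526e6cb1
word = 0x526e6cb1 → little-endian bytes:
  [0]=0xb1  [1]=0x6c  [2]=0x6e  [3]=0x52

b1 6c 6e 52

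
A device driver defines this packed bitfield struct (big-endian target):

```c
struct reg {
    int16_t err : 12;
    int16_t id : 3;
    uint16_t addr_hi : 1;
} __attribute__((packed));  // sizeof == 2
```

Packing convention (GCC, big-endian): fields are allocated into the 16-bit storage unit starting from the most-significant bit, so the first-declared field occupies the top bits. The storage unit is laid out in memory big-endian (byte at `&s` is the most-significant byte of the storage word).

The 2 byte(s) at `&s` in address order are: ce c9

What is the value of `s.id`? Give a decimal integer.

-4

[0]=0xce [1]=0xc9 (big-endian) → word 0xcec9
err:12 @ bit 4 → (0xcec9>>4)&0xfff = 0xcec
id:3 @ bit 1 → (0xcec9>>1)&0x7 = 0x4  ←
addr_hi:1 @ bit 0 → (0xcec9>>0)&0x1 = 0x1
id signed 3b, MSB=1: 4 - 8 = -4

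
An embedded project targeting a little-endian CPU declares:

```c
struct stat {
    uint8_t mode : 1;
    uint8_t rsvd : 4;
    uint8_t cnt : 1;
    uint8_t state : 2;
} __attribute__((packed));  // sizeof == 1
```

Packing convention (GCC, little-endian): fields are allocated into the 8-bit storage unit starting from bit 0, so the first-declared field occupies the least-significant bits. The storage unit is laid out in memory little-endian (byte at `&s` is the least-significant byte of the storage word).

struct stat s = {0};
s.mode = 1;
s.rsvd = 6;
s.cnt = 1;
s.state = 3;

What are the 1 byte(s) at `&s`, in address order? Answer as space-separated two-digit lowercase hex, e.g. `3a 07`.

mode (1b) val=1 bits=0x1 at bit 0: 0x01
rsvd (4b) val=6 bits=0x6 at bit 1: 0x0d
cnt (1b) val=1 bits=0x1 at bit 5: 0x2d
state (2b) val=3 bits=0x3 at bit 6: 0xed
word = 0xed → little-endian bytes:
  [0]=0xed

ed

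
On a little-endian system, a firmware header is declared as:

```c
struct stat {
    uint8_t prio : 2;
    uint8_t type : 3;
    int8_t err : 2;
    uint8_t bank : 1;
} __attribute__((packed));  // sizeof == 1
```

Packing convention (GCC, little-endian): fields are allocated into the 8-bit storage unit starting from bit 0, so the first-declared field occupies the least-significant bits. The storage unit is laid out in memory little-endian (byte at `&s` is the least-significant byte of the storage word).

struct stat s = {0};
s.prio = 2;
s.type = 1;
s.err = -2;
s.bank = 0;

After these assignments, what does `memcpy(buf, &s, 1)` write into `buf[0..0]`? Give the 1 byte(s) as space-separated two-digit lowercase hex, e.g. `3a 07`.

prio:2 = 2 → 0x2 << 0 → word 0x02
type:3 = 1 → 0x1 << 2 → word 0x06
err:2 = -2 → 0x2 << 5 → word 0x46
bank:1 = 0 → 0x0 << 7 → word 0x46
word = 0x46 → little-endian bytes:
  [0]=0x46

46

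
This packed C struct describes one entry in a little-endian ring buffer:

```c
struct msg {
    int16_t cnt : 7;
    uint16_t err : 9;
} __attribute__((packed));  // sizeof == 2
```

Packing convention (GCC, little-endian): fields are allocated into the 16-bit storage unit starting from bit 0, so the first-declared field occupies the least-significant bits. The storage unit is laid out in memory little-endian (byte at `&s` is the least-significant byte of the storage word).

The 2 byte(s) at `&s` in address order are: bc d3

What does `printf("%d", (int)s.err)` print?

423

[0]=0xbc [1]=0xd3 (little-endian) → word 0xd3bc
cnt [0+:7] = (word>>0) & 0x7f = 60
err [7+:9] = (word>>7) & 0x1ff = 423  ←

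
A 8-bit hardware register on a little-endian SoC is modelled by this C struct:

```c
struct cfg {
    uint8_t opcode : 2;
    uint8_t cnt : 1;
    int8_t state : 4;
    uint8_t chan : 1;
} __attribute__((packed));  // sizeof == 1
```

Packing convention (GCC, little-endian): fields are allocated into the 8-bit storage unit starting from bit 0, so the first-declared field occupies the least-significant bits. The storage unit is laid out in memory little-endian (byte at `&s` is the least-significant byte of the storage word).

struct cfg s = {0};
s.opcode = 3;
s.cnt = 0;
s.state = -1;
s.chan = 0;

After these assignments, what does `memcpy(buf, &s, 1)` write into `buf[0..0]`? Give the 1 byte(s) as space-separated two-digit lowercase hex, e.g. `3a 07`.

7b

[0+:2] opcode=3 & 0x3 = 0x3; word=0x03
[2+:1] cnt=0 & 0x1 = 0x0; word=0x03
[3+:4] state=-1 & 0xf = 0xf; word=0x7b
[7+:1] chan=0 & 0x1 = 0x0; word=0x7b
word = 0x7b → little-endian bytes:
  [0]=0x7b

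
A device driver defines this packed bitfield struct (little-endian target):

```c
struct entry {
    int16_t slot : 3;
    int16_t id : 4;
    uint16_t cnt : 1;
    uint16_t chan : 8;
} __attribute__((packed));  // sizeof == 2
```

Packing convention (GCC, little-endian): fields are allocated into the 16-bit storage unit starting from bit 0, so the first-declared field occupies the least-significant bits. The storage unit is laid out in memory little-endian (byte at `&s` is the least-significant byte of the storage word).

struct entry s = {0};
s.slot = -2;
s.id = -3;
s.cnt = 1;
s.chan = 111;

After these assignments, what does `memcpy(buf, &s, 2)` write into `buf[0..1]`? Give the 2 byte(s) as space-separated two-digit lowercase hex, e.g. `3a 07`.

ee 6f

slot (3b) val=-2 bits=0x6 at bit 0: 0x0006
id (4b) val=-3 bits=0xd at bit 3: 0x006e
cnt (1b) val=1 bits=0x1 at bit 7: 0x00ee
chan (8b) val=111 bits=0x6f at bit 8: 0x6fee
word = 0x6fee → little-endian bytes:
  [0]=0xee  [1]=0x6f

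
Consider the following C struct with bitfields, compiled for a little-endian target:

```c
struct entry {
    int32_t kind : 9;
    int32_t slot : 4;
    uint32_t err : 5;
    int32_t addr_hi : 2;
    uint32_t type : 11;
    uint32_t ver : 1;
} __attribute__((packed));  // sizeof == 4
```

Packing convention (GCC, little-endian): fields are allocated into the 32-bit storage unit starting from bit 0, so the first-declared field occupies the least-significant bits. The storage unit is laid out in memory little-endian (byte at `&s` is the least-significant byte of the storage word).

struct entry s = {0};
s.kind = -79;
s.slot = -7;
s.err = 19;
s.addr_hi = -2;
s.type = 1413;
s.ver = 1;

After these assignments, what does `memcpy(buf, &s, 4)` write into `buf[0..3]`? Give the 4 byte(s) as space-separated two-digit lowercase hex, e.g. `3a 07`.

kind (9b) val=-79 bits=0x1b1 at bit 0: 0x000001b1
slot (4b) val=-7 bits=0x9 at bit 9: 0x000013b1
err (5b) val=19 bits=0x13 at bit 13: 0x000273b1
addr_hi (2b) val=-2 bits=0x2 at bit 18: 0x000a73b1
type (11b) val=1413 bits=0x585 at bit 20: 0x585a73b1
ver (1b) val=1 bits=0x1 at bit 31: 0xd85a73b1
word = 0xd85a73b1 → little-endian bytes:
  [0]=0xb1  [1]=0x73  [2]=0x5a  [3]=0xd8

b1 73 5a d8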